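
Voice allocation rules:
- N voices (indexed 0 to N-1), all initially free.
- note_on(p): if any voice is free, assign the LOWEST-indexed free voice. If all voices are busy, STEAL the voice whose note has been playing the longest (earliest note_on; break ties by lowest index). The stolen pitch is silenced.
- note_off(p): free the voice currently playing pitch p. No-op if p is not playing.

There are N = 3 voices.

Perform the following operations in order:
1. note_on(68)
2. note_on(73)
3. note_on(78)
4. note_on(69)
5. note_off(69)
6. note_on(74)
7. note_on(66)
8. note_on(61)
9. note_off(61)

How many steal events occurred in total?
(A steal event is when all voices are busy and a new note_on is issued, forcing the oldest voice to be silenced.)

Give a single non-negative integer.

Answer: 3

Derivation:
Op 1: note_on(68): voice 0 is free -> assigned | voices=[68 - -]
Op 2: note_on(73): voice 1 is free -> assigned | voices=[68 73 -]
Op 3: note_on(78): voice 2 is free -> assigned | voices=[68 73 78]
Op 4: note_on(69): all voices busy, STEAL voice 0 (pitch 68, oldest) -> assign | voices=[69 73 78]
Op 5: note_off(69): free voice 0 | voices=[- 73 78]
Op 6: note_on(74): voice 0 is free -> assigned | voices=[74 73 78]
Op 7: note_on(66): all voices busy, STEAL voice 1 (pitch 73, oldest) -> assign | voices=[74 66 78]
Op 8: note_on(61): all voices busy, STEAL voice 2 (pitch 78, oldest) -> assign | voices=[74 66 61]
Op 9: note_off(61): free voice 2 | voices=[74 66 -]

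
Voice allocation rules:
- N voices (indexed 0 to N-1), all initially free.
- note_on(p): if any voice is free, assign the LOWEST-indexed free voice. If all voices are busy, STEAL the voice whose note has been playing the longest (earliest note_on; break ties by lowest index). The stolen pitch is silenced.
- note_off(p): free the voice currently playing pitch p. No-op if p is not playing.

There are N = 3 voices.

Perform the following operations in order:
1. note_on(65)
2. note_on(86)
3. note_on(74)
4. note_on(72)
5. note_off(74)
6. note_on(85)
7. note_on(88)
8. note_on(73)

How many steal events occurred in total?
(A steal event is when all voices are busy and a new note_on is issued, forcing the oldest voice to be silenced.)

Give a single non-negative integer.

Op 1: note_on(65): voice 0 is free -> assigned | voices=[65 - -]
Op 2: note_on(86): voice 1 is free -> assigned | voices=[65 86 -]
Op 3: note_on(74): voice 2 is free -> assigned | voices=[65 86 74]
Op 4: note_on(72): all voices busy, STEAL voice 0 (pitch 65, oldest) -> assign | voices=[72 86 74]
Op 5: note_off(74): free voice 2 | voices=[72 86 -]
Op 6: note_on(85): voice 2 is free -> assigned | voices=[72 86 85]
Op 7: note_on(88): all voices busy, STEAL voice 1 (pitch 86, oldest) -> assign | voices=[72 88 85]
Op 8: note_on(73): all voices busy, STEAL voice 0 (pitch 72, oldest) -> assign | voices=[73 88 85]

Answer: 3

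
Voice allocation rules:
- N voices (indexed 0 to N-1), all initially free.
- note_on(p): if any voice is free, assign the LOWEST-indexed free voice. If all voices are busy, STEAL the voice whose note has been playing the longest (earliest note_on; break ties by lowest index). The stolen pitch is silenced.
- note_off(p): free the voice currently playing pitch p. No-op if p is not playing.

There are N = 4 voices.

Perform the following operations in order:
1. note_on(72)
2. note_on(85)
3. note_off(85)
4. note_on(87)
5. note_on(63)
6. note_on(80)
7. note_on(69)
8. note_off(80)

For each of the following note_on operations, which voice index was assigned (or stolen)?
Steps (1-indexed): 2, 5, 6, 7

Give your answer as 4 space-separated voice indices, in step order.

Answer: 1 2 3 0

Derivation:
Op 1: note_on(72): voice 0 is free -> assigned | voices=[72 - - -]
Op 2: note_on(85): voice 1 is free -> assigned | voices=[72 85 - -]
Op 3: note_off(85): free voice 1 | voices=[72 - - -]
Op 4: note_on(87): voice 1 is free -> assigned | voices=[72 87 - -]
Op 5: note_on(63): voice 2 is free -> assigned | voices=[72 87 63 -]
Op 6: note_on(80): voice 3 is free -> assigned | voices=[72 87 63 80]
Op 7: note_on(69): all voices busy, STEAL voice 0 (pitch 72, oldest) -> assign | voices=[69 87 63 80]
Op 8: note_off(80): free voice 3 | voices=[69 87 63 -]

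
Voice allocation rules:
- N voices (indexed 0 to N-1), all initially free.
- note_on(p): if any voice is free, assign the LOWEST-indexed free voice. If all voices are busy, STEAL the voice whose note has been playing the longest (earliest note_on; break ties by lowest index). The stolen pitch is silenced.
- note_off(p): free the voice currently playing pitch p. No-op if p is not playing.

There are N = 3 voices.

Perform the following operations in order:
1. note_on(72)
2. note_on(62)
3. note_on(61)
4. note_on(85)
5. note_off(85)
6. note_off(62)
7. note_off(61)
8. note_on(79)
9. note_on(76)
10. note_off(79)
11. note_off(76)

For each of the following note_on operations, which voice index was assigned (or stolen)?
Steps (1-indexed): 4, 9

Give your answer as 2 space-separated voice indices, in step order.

Op 1: note_on(72): voice 0 is free -> assigned | voices=[72 - -]
Op 2: note_on(62): voice 1 is free -> assigned | voices=[72 62 -]
Op 3: note_on(61): voice 2 is free -> assigned | voices=[72 62 61]
Op 4: note_on(85): all voices busy, STEAL voice 0 (pitch 72, oldest) -> assign | voices=[85 62 61]
Op 5: note_off(85): free voice 0 | voices=[- 62 61]
Op 6: note_off(62): free voice 1 | voices=[- - 61]
Op 7: note_off(61): free voice 2 | voices=[- - -]
Op 8: note_on(79): voice 0 is free -> assigned | voices=[79 - -]
Op 9: note_on(76): voice 1 is free -> assigned | voices=[79 76 -]
Op 10: note_off(79): free voice 0 | voices=[- 76 -]
Op 11: note_off(76): free voice 1 | voices=[- - -]

Answer: 0 1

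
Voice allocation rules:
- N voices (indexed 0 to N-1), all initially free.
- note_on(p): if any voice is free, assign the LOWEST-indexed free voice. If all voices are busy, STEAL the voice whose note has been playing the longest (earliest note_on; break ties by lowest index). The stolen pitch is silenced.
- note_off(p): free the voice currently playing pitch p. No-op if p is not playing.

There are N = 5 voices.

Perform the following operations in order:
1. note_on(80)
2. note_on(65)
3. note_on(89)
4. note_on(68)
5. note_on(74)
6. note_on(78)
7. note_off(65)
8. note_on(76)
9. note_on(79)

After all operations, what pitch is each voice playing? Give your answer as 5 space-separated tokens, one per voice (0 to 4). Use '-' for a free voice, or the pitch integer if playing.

Answer: 78 76 79 68 74

Derivation:
Op 1: note_on(80): voice 0 is free -> assigned | voices=[80 - - - -]
Op 2: note_on(65): voice 1 is free -> assigned | voices=[80 65 - - -]
Op 3: note_on(89): voice 2 is free -> assigned | voices=[80 65 89 - -]
Op 4: note_on(68): voice 3 is free -> assigned | voices=[80 65 89 68 -]
Op 5: note_on(74): voice 4 is free -> assigned | voices=[80 65 89 68 74]
Op 6: note_on(78): all voices busy, STEAL voice 0 (pitch 80, oldest) -> assign | voices=[78 65 89 68 74]
Op 7: note_off(65): free voice 1 | voices=[78 - 89 68 74]
Op 8: note_on(76): voice 1 is free -> assigned | voices=[78 76 89 68 74]
Op 9: note_on(79): all voices busy, STEAL voice 2 (pitch 89, oldest) -> assign | voices=[78 76 79 68 74]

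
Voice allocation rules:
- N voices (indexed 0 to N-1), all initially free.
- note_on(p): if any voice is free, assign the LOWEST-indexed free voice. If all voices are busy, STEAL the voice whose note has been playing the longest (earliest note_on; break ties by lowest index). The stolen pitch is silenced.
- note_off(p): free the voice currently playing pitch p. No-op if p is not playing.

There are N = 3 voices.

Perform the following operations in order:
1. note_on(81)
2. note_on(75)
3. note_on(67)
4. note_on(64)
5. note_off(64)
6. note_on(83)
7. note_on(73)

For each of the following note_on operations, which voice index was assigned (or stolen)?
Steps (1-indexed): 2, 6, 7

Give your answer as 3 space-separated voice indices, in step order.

Answer: 1 0 1

Derivation:
Op 1: note_on(81): voice 0 is free -> assigned | voices=[81 - -]
Op 2: note_on(75): voice 1 is free -> assigned | voices=[81 75 -]
Op 3: note_on(67): voice 2 is free -> assigned | voices=[81 75 67]
Op 4: note_on(64): all voices busy, STEAL voice 0 (pitch 81, oldest) -> assign | voices=[64 75 67]
Op 5: note_off(64): free voice 0 | voices=[- 75 67]
Op 6: note_on(83): voice 0 is free -> assigned | voices=[83 75 67]
Op 7: note_on(73): all voices busy, STEAL voice 1 (pitch 75, oldest) -> assign | voices=[83 73 67]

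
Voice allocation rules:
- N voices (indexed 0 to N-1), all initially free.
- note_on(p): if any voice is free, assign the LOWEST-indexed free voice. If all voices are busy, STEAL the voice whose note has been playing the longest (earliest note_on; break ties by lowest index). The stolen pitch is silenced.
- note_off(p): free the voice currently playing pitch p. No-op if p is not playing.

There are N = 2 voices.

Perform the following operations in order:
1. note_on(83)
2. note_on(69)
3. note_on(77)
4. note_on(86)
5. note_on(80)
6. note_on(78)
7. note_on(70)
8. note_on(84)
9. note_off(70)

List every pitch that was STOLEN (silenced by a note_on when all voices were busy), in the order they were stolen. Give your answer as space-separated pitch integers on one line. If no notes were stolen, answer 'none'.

Answer: 83 69 77 86 80 78

Derivation:
Op 1: note_on(83): voice 0 is free -> assigned | voices=[83 -]
Op 2: note_on(69): voice 1 is free -> assigned | voices=[83 69]
Op 3: note_on(77): all voices busy, STEAL voice 0 (pitch 83, oldest) -> assign | voices=[77 69]
Op 4: note_on(86): all voices busy, STEAL voice 1 (pitch 69, oldest) -> assign | voices=[77 86]
Op 5: note_on(80): all voices busy, STEAL voice 0 (pitch 77, oldest) -> assign | voices=[80 86]
Op 6: note_on(78): all voices busy, STEAL voice 1 (pitch 86, oldest) -> assign | voices=[80 78]
Op 7: note_on(70): all voices busy, STEAL voice 0 (pitch 80, oldest) -> assign | voices=[70 78]
Op 8: note_on(84): all voices busy, STEAL voice 1 (pitch 78, oldest) -> assign | voices=[70 84]
Op 9: note_off(70): free voice 0 | voices=[- 84]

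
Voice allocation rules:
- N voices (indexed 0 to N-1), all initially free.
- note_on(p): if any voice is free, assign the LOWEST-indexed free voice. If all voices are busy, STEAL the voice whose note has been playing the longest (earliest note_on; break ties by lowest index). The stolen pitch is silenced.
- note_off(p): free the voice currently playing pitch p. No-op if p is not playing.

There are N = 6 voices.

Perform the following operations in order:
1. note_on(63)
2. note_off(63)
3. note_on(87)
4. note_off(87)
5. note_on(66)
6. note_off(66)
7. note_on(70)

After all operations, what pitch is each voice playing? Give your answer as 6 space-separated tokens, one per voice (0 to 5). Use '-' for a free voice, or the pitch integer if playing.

Op 1: note_on(63): voice 0 is free -> assigned | voices=[63 - - - - -]
Op 2: note_off(63): free voice 0 | voices=[- - - - - -]
Op 3: note_on(87): voice 0 is free -> assigned | voices=[87 - - - - -]
Op 4: note_off(87): free voice 0 | voices=[- - - - - -]
Op 5: note_on(66): voice 0 is free -> assigned | voices=[66 - - - - -]
Op 6: note_off(66): free voice 0 | voices=[- - - - - -]
Op 7: note_on(70): voice 0 is free -> assigned | voices=[70 - - - - -]

Answer: 70 - - - - -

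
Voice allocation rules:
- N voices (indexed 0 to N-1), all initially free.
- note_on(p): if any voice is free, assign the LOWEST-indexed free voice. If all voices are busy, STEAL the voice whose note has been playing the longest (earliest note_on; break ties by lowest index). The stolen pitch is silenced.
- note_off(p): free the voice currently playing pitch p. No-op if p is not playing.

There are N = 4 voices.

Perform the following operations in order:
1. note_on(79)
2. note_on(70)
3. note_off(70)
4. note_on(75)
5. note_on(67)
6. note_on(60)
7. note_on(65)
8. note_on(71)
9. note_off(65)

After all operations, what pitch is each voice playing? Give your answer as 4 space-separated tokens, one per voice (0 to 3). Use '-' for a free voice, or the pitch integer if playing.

Answer: - 71 67 60

Derivation:
Op 1: note_on(79): voice 0 is free -> assigned | voices=[79 - - -]
Op 2: note_on(70): voice 1 is free -> assigned | voices=[79 70 - -]
Op 3: note_off(70): free voice 1 | voices=[79 - - -]
Op 4: note_on(75): voice 1 is free -> assigned | voices=[79 75 - -]
Op 5: note_on(67): voice 2 is free -> assigned | voices=[79 75 67 -]
Op 6: note_on(60): voice 3 is free -> assigned | voices=[79 75 67 60]
Op 7: note_on(65): all voices busy, STEAL voice 0 (pitch 79, oldest) -> assign | voices=[65 75 67 60]
Op 8: note_on(71): all voices busy, STEAL voice 1 (pitch 75, oldest) -> assign | voices=[65 71 67 60]
Op 9: note_off(65): free voice 0 | voices=[- 71 67 60]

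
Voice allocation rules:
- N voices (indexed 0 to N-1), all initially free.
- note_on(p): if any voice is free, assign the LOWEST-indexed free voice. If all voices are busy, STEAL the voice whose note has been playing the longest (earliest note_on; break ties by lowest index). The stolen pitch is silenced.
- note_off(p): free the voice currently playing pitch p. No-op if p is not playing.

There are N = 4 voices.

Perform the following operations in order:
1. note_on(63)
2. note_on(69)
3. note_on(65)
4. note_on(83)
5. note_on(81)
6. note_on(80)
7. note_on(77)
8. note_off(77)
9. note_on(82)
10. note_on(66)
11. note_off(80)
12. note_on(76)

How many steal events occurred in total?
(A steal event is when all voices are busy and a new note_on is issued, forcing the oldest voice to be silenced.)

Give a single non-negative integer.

Op 1: note_on(63): voice 0 is free -> assigned | voices=[63 - - -]
Op 2: note_on(69): voice 1 is free -> assigned | voices=[63 69 - -]
Op 3: note_on(65): voice 2 is free -> assigned | voices=[63 69 65 -]
Op 4: note_on(83): voice 3 is free -> assigned | voices=[63 69 65 83]
Op 5: note_on(81): all voices busy, STEAL voice 0 (pitch 63, oldest) -> assign | voices=[81 69 65 83]
Op 6: note_on(80): all voices busy, STEAL voice 1 (pitch 69, oldest) -> assign | voices=[81 80 65 83]
Op 7: note_on(77): all voices busy, STEAL voice 2 (pitch 65, oldest) -> assign | voices=[81 80 77 83]
Op 8: note_off(77): free voice 2 | voices=[81 80 - 83]
Op 9: note_on(82): voice 2 is free -> assigned | voices=[81 80 82 83]
Op 10: note_on(66): all voices busy, STEAL voice 3 (pitch 83, oldest) -> assign | voices=[81 80 82 66]
Op 11: note_off(80): free voice 1 | voices=[81 - 82 66]
Op 12: note_on(76): voice 1 is free -> assigned | voices=[81 76 82 66]

Answer: 4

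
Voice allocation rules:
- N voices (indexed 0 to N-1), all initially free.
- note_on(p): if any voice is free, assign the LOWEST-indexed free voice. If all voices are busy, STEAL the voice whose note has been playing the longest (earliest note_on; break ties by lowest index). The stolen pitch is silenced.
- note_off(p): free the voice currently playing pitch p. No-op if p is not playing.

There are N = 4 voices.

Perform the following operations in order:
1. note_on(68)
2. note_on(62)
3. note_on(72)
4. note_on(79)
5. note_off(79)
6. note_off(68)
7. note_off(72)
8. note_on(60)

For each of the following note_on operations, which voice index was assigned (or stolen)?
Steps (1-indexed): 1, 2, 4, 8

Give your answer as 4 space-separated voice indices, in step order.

Op 1: note_on(68): voice 0 is free -> assigned | voices=[68 - - -]
Op 2: note_on(62): voice 1 is free -> assigned | voices=[68 62 - -]
Op 3: note_on(72): voice 2 is free -> assigned | voices=[68 62 72 -]
Op 4: note_on(79): voice 3 is free -> assigned | voices=[68 62 72 79]
Op 5: note_off(79): free voice 3 | voices=[68 62 72 -]
Op 6: note_off(68): free voice 0 | voices=[- 62 72 -]
Op 7: note_off(72): free voice 2 | voices=[- 62 - -]
Op 8: note_on(60): voice 0 is free -> assigned | voices=[60 62 - -]

Answer: 0 1 3 0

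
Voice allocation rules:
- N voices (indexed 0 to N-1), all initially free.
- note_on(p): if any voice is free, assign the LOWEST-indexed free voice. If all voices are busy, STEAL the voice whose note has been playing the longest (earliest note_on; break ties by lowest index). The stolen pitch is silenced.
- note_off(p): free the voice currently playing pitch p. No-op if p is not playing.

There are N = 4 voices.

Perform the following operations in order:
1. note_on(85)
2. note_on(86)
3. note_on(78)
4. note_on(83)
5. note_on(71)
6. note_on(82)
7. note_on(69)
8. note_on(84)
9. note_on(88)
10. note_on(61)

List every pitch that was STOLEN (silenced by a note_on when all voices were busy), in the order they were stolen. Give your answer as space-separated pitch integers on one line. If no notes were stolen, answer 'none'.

Answer: 85 86 78 83 71 82

Derivation:
Op 1: note_on(85): voice 0 is free -> assigned | voices=[85 - - -]
Op 2: note_on(86): voice 1 is free -> assigned | voices=[85 86 - -]
Op 3: note_on(78): voice 2 is free -> assigned | voices=[85 86 78 -]
Op 4: note_on(83): voice 3 is free -> assigned | voices=[85 86 78 83]
Op 5: note_on(71): all voices busy, STEAL voice 0 (pitch 85, oldest) -> assign | voices=[71 86 78 83]
Op 6: note_on(82): all voices busy, STEAL voice 1 (pitch 86, oldest) -> assign | voices=[71 82 78 83]
Op 7: note_on(69): all voices busy, STEAL voice 2 (pitch 78, oldest) -> assign | voices=[71 82 69 83]
Op 8: note_on(84): all voices busy, STEAL voice 3 (pitch 83, oldest) -> assign | voices=[71 82 69 84]
Op 9: note_on(88): all voices busy, STEAL voice 0 (pitch 71, oldest) -> assign | voices=[88 82 69 84]
Op 10: note_on(61): all voices busy, STEAL voice 1 (pitch 82, oldest) -> assign | voices=[88 61 69 84]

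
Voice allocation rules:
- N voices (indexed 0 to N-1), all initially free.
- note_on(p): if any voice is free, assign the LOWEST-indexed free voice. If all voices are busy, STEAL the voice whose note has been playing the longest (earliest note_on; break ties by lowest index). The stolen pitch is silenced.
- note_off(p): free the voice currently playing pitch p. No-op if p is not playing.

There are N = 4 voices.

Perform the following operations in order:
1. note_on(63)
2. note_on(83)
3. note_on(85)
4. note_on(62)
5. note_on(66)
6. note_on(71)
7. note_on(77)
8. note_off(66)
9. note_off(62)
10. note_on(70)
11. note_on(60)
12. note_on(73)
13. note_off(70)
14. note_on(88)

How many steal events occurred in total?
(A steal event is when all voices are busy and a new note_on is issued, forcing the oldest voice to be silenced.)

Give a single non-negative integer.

Answer: 4

Derivation:
Op 1: note_on(63): voice 0 is free -> assigned | voices=[63 - - -]
Op 2: note_on(83): voice 1 is free -> assigned | voices=[63 83 - -]
Op 3: note_on(85): voice 2 is free -> assigned | voices=[63 83 85 -]
Op 4: note_on(62): voice 3 is free -> assigned | voices=[63 83 85 62]
Op 5: note_on(66): all voices busy, STEAL voice 0 (pitch 63, oldest) -> assign | voices=[66 83 85 62]
Op 6: note_on(71): all voices busy, STEAL voice 1 (pitch 83, oldest) -> assign | voices=[66 71 85 62]
Op 7: note_on(77): all voices busy, STEAL voice 2 (pitch 85, oldest) -> assign | voices=[66 71 77 62]
Op 8: note_off(66): free voice 0 | voices=[- 71 77 62]
Op 9: note_off(62): free voice 3 | voices=[- 71 77 -]
Op 10: note_on(70): voice 0 is free -> assigned | voices=[70 71 77 -]
Op 11: note_on(60): voice 3 is free -> assigned | voices=[70 71 77 60]
Op 12: note_on(73): all voices busy, STEAL voice 1 (pitch 71, oldest) -> assign | voices=[70 73 77 60]
Op 13: note_off(70): free voice 0 | voices=[- 73 77 60]
Op 14: note_on(88): voice 0 is free -> assigned | voices=[88 73 77 60]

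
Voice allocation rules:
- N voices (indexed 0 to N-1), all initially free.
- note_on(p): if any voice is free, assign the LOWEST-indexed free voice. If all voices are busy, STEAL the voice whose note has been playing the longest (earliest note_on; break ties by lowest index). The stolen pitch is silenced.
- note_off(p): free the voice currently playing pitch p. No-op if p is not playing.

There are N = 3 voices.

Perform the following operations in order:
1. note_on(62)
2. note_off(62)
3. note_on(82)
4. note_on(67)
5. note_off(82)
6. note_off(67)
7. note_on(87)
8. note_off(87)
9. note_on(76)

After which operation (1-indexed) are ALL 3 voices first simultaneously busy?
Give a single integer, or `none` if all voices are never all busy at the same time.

Answer: none

Derivation:
Op 1: note_on(62): voice 0 is free -> assigned | voices=[62 - -]
Op 2: note_off(62): free voice 0 | voices=[- - -]
Op 3: note_on(82): voice 0 is free -> assigned | voices=[82 - -]
Op 4: note_on(67): voice 1 is free -> assigned | voices=[82 67 -]
Op 5: note_off(82): free voice 0 | voices=[- 67 -]
Op 6: note_off(67): free voice 1 | voices=[- - -]
Op 7: note_on(87): voice 0 is free -> assigned | voices=[87 - -]
Op 8: note_off(87): free voice 0 | voices=[- - -]
Op 9: note_on(76): voice 0 is free -> assigned | voices=[76 - -]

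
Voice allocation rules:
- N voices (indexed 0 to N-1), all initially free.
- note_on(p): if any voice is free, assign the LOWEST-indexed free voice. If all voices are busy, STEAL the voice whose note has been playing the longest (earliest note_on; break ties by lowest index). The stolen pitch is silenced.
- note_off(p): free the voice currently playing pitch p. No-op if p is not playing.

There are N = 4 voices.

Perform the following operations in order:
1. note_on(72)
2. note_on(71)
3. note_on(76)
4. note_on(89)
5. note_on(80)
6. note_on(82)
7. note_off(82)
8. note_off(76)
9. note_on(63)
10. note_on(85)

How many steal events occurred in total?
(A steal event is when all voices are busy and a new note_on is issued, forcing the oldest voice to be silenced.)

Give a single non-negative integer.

Answer: 2

Derivation:
Op 1: note_on(72): voice 0 is free -> assigned | voices=[72 - - -]
Op 2: note_on(71): voice 1 is free -> assigned | voices=[72 71 - -]
Op 3: note_on(76): voice 2 is free -> assigned | voices=[72 71 76 -]
Op 4: note_on(89): voice 3 is free -> assigned | voices=[72 71 76 89]
Op 5: note_on(80): all voices busy, STEAL voice 0 (pitch 72, oldest) -> assign | voices=[80 71 76 89]
Op 6: note_on(82): all voices busy, STEAL voice 1 (pitch 71, oldest) -> assign | voices=[80 82 76 89]
Op 7: note_off(82): free voice 1 | voices=[80 - 76 89]
Op 8: note_off(76): free voice 2 | voices=[80 - - 89]
Op 9: note_on(63): voice 1 is free -> assigned | voices=[80 63 - 89]
Op 10: note_on(85): voice 2 is free -> assigned | voices=[80 63 85 89]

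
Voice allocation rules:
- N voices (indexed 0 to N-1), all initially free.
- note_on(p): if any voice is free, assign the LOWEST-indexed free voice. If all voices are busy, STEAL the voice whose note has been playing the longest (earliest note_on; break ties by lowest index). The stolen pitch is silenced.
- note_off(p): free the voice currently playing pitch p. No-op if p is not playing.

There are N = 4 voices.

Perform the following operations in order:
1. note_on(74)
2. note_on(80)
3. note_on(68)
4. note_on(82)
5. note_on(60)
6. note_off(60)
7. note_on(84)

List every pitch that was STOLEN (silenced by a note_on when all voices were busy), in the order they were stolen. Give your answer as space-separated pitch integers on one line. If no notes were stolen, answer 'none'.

Op 1: note_on(74): voice 0 is free -> assigned | voices=[74 - - -]
Op 2: note_on(80): voice 1 is free -> assigned | voices=[74 80 - -]
Op 3: note_on(68): voice 2 is free -> assigned | voices=[74 80 68 -]
Op 4: note_on(82): voice 3 is free -> assigned | voices=[74 80 68 82]
Op 5: note_on(60): all voices busy, STEAL voice 0 (pitch 74, oldest) -> assign | voices=[60 80 68 82]
Op 6: note_off(60): free voice 0 | voices=[- 80 68 82]
Op 7: note_on(84): voice 0 is free -> assigned | voices=[84 80 68 82]

Answer: 74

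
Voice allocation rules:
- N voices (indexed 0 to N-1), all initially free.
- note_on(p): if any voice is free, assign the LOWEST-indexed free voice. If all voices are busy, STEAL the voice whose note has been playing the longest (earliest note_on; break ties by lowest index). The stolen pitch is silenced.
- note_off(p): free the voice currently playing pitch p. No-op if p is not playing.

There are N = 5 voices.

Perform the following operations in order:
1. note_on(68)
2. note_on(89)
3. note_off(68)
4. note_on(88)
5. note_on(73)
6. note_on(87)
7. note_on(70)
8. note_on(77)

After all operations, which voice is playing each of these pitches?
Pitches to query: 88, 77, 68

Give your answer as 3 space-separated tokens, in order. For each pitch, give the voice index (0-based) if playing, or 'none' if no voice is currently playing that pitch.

Answer: 0 1 none

Derivation:
Op 1: note_on(68): voice 0 is free -> assigned | voices=[68 - - - -]
Op 2: note_on(89): voice 1 is free -> assigned | voices=[68 89 - - -]
Op 3: note_off(68): free voice 0 | voices=[- 89 - - -]
Op 4: note_on(88): voice 0 is free -> assigned | voices=[88 89 - - -]
Op 5: note_on(73): voice 2 is free -> assigned | voices=[88 89 73 - -]
Op 6: note_on(87): voice 3 is free -> assigned | voices=[88 89 73 87 -]
Op 7: note_on(70): voice 4 is free -> assigned | voices=[88 89 73 87 70]
Op 8: note_on(77): all voices busy, STEAL voice 1 (pitch 89, oldest) -> assign | voices=[88 77 73 87 70]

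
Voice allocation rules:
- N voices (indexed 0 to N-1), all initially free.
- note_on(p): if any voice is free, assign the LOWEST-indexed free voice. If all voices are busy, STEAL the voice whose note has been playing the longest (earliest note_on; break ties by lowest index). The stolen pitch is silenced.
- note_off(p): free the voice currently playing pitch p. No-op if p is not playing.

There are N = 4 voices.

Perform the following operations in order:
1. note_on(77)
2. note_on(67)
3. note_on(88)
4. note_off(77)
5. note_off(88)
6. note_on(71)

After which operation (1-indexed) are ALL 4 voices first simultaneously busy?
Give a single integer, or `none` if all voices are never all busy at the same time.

Op 1: note_on(77): voice 0 is free -> assigned | voices=[77 - - -]
Op 2: note_on(67): voice 1 is free -> assigned | voices=[77 67 - -]
Op 3: note_on(88): voice 2 is free -> assigned | voices=[77 67 88 -]
Op 4: note_off(77): free voice 0 | voices=[- 67 88 -]
Op 5: note_off(88): free voice 2 | voices=[- 67 - -]
Op 6: note_on(71): voice 0 is free -> assigned | voices=[71 67 - -]

Answer: none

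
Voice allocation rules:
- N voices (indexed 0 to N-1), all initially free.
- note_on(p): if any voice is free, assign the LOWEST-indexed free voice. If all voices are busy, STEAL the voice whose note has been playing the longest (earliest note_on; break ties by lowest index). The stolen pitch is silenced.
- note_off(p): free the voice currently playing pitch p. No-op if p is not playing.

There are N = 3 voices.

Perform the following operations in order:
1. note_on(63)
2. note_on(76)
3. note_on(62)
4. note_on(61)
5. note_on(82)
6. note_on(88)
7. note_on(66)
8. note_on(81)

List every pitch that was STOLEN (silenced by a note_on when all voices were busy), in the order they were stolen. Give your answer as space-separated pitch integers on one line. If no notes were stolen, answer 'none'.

Op 1: note_on(63): voice 0 is free -> assigned | voices=[63 - -]
Op 2: note_on(76): voice 1 is free -> assigned | voices=[63 76 -]
Op 3: note_on(62): voice 2 is free -> assigned | voices=[63 76 62]
Op 4: note_on(61): all voices busy, STEAL voice 0 (pitch 63, oldest) -> assign | voices=[61 76 62]
Op 5: note_on(82): all voices busy, STEAL voice 1 (pitch 76, oldest) -> assign | voices=[61 82 62]
Op 6: note_on(88): all voices busy, STEAL voice 2 (pitch 62, oldest) -> assign | voices=[61 82 88]
Op 7: note_on(66): all voices busy, STEAL voice 0 (pitch 61, oldest) -> assign | voices=[66 82 88]
Op 8: note_on(81): all voices busy, STEAL voice 1 (pitch 82, oldest) -> assign | voices=[66 81 88]

Answer: 63 76 62 61 82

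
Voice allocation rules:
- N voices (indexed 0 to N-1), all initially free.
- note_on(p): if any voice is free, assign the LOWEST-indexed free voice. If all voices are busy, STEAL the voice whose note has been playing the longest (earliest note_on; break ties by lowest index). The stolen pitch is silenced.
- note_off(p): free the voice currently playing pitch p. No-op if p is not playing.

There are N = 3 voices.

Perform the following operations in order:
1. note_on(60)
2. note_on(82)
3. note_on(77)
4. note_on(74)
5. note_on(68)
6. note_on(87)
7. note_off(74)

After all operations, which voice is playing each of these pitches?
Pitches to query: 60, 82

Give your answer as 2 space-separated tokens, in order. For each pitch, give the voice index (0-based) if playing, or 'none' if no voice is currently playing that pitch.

Answer: none none

Derivation:
Op 1: note_on(60): voice 0 is free -> assigned | voices=[60 - -]
Op 2: note_on(82): voice 1 is free -> assigned | voices=[60 82 -]
Op 3: note_on(77): voice 2 is free -> assigned | voices=[60 82 77]
Op 4: note_on(74): all voices busy, STEAL voice 0 (pitch 60, oldest) -> assign | voices=[74 82 77]
Op 5: note_on(68): all voices busy, STEAL voice 1 (pitch 82, oldest) -> assign | voices=[74 68 77]
Op 6: note_on(87): all voices busy, STEAL voice 2 (pitch 77, oldest) -> assign | voices=[74 68 87]
Op 7: note_off(74): free voice 0 | voices=[- 68 87]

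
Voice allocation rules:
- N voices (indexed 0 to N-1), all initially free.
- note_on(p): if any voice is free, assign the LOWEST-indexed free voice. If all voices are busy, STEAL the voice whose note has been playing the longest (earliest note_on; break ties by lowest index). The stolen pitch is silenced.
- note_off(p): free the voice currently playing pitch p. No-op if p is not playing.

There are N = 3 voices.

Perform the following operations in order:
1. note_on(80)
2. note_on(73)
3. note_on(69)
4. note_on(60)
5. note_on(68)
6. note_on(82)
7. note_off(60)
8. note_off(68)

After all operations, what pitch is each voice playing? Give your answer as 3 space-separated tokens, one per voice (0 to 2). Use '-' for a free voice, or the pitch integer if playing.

Answer: - - 82

Derivation:
Op 1: note_on(80): voice 0 is free -> assigned | voices=[80 - -]
Op 2: note_on(73): voice 1 is free -> assigned | voices=[80 73 -]
Op 3: note_on(69): voice 2 is free -> assigned | voices=[80 73 69]
Op 4: note_on(60): all voices busy, STEAL voice 0 (pitch 80, oldest) -> assign | voices=[60 73 69]
Op 5: note_on(68): all voices busy, STEAL voice 1 (pitch 73, oldest) -> assign | voices=[60 68 69]
Op 6: note_on(82): all voices busy, STEAL voice 2 (pitch 69, oldest) -> assign | voices=[60 68 82]
Op 7: note_off(60): free voice 0 | voices=[- 68 82]
Op 8: note_off(68): free voice 1 | voices=[- - 82]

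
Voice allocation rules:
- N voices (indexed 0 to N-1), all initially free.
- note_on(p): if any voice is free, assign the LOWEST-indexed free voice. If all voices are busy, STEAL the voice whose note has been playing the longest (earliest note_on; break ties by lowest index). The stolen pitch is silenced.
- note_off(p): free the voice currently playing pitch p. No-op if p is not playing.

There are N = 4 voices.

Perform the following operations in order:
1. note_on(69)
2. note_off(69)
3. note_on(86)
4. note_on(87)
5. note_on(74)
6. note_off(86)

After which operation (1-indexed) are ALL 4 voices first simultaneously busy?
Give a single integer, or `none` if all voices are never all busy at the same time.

Op 1: note_on(69): voice 0 is free -> assigned | voices=[69 - - -]
Op 2: note_off(69): free voice 0 | voices=[- - - -]
Op 3: note_on(86): voice 0 is free -> assigned | voices=[86 - - -]
Op 4: note_on(87): voice 1 is free -> assigned | voices=[86 87 - -]
Op 5: note_on(74): voice 2 is free -> assigned | voices=[86 87 74 -]
Op 6: note_off(86): free voice 0 | voices=[- 87 74 -]

Answer: none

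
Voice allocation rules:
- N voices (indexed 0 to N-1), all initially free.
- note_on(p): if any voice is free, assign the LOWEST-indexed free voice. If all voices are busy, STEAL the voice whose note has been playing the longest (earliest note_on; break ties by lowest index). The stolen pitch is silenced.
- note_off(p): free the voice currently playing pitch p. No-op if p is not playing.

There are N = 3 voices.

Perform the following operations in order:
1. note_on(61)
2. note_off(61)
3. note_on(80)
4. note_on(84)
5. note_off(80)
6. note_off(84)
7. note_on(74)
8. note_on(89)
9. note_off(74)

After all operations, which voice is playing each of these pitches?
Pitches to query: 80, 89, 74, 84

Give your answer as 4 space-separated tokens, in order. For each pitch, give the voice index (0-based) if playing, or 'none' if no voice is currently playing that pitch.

Op 1: note_on(61): voice 0 is free -> assigned | voices=[61 - -]
Op 2: note_off(61): free voice 0 | voices=[- - -]
Op 3: note_on(80): voice 0 is free -> assigned | voices=[80 - -]
Op 4: note_on(84): voice 1 is free -> assigned | voices=[80 84 -]
Op 5: note_off(80): free voice 0 | voices=[- 84 -]
Op 6: note_off(84): free voice 1 | voices=[- - -]
Op 7: note_on(74): voice 0 is free -> assigned | voices=[74 - -]
Op 8: note_on(89): voice 1 is free -> assigned | voices=[74 89 -]
Op 9: note_off(74): free voice 0 | voices=[- 89 -]

Answer: none 1 none none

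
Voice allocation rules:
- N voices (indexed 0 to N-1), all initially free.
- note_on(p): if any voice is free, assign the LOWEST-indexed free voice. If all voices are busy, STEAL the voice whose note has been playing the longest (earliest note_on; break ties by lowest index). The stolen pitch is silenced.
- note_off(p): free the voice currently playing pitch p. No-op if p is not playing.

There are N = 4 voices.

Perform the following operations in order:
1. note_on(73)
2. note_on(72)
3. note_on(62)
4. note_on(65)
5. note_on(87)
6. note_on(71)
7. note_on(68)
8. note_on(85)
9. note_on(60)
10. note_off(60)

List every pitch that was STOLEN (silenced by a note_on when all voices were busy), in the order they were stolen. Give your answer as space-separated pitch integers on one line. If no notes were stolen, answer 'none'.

Op 1: note_on(73): voice 0 is free -> assigned | voices=[73 - - -]
Op 2: note_on(72): voice 1 is free -> assigned | voices=[73 72 - -]
Op 3: note_on(62): voice 2 is free -> assigned | voices=[73 72 62 -]
Op 4: note_on(65): voice 3 is free -> assigned | voices=[73 72 62 65]
Op 5: note_on(87): all voices busy, STEAL voice 0 (pitch 73, oldest) -> assign | voices=[87 72 62 65]
Op 6: note_on(71): all voices busy, STEAL voice 1 (pitch 72, oldest) -> assign | voices=[87 71 62 65]
Op 7: note_on(68): all voices busy, STEAL voice 2 (pitch 62, oldest) -> assign | voices=[87 71 68 65]
Op 8: note_on(85): all voices busy, STEAL voice 3 (pitch 65, oldest) -> assign | voices=[87 71 68 85]
Op 9: note_on(60): all voices busy, STEAL voice 0 (pitch 87, oldest) -> assign | voices=[60 71 68 85]
Op 10: note_off(60): free voice 0 | voices=[- 71 68 85]

Answer: 73 72 62 65 87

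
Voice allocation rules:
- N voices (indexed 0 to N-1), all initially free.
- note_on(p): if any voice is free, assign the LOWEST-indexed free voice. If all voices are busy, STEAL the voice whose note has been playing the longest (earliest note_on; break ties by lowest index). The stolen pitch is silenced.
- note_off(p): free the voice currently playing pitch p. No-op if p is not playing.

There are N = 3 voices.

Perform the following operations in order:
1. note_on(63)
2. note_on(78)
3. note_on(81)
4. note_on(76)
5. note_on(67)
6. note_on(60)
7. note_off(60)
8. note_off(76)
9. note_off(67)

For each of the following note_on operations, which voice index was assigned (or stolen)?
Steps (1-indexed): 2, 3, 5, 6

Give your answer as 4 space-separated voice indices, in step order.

Op 1: note_on(63): voice 0 is free -> assigned | voices=[63 - -]
Op 2: note_on(78): voice 1 is free -> assigned | voices=[63 78 -]
Op 3: note_on(81): voice 2 is free -> assigned | voices=[63 78 81]
Op 4: note_on(76): all voices busy, STEAL voice 0 (pitch 63, oldest) -> assign | voices=[76 78 81]
Op 5: note_on(67): all voices busy, STEAL voice 1 (pitch 78, oldest) -> assign | voices=[76 67 81]
Op 6: note_on(60): all voices busy, STEAL voice 2 (pitch 81, oldest) -> assign | voices=[76 67 60]
Op 7: note_off(60): free voice 2 | voices=[76 67 -]
Op 8: note_off(76): free voice 0 | voices=[- 67 -]
Op 9: note_off(67): free voice 1 | voices=[- - -]

Answer: 1 2 1 2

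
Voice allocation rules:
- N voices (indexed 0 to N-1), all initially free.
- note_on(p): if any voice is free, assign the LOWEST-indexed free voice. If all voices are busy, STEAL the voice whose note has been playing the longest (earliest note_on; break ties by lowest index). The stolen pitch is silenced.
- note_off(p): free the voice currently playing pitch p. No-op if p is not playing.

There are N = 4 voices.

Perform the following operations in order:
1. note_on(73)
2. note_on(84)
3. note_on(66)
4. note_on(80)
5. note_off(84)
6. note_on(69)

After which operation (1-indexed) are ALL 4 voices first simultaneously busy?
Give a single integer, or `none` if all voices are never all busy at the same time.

Answer: 4

Derivation:
Op 1: note_on(73): voice 0 is free -> assigned | voices=[73 - - -]
Op 2: note_on(84): voice 1 is free -> assigned | voices=[73 84 - -]
Op 3: note_on(66): voice 2 is free -> assigned | voices=[73 84 66 -]
Op 4: note_on(80): voice 3 is free -> assigned | voices=[73 84 66 80]
Op 5: note_off(84): free voice 1 | voices=[73 - 66 80]
Op 6: note_on(69): voice 1 is free -> assigned | voices=[73 69 66 80]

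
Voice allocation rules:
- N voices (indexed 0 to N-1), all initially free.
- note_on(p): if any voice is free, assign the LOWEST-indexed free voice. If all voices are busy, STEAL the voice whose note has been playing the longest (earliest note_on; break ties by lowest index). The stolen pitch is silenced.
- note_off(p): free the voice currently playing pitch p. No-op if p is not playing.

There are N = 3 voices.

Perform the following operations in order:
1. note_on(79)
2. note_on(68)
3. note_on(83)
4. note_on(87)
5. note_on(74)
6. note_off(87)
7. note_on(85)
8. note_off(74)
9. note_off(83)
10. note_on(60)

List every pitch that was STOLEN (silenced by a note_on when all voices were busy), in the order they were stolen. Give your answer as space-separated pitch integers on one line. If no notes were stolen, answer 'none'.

Op 1: note_on(79): voice 0 is free -> assigned | voices=[79 - -]
Op 2: note_on(68): voice 1 is free -> assigned | voices=[79 68 -]
Op 3: note_on(83): voice 2 is free -> assigned | voices=[79 68 83]
Op 4: note_on(87): all voices busy, STEAL voice 0 (pitch 79, oldest) -> assign | voices=[87 68 83]
Op 5: note_on(74): all voices busy, STEAL voice 1 (pitch 68, oldest) -> assign | voices=[87 74 83]
Op 6: note_off(87): free voice 0 | voices=[- 74 83]
Op 7: note_on(85): voice 0 is free -> assigned | voices=[85 74 83]
Op 8: note_off(74): free voice 1 | voices=[85 - 83]
Op 9: note_off(83): free voice 2 | voices=[85 - -]
Op 10: note_on(60): voice 1 is free -> assigned | voices=[85 60 -]

Answer: 79 68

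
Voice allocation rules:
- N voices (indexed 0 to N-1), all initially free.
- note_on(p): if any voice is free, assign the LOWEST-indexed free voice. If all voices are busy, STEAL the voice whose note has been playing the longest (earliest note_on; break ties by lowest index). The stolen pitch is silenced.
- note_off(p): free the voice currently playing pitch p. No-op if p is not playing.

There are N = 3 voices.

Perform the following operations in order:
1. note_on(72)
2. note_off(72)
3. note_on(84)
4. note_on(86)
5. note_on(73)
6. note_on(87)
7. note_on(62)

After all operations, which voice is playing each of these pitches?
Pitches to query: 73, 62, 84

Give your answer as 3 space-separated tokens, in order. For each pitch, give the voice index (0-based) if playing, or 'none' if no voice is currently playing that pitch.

Op 1: note_on(72): voice 0 is free -> assigned | voices=[72 - -]
Op 2: note_off(72): free voice 0 | voices=[- - -]
Op 3: note_on(84): voice 0 is free -> assigned | voices=[84 - -]
Op 4: note_on(86): voice 1 is free -> assigned | voices=[84 86 -]
Op 5: note_on(73): voice 2 is free -> assigned | voices=[84 86 73]
Op 6: note_on(87): all voices busy, STEAL voice 0 (pitch 84, oldest) -> assign | voices=[87 86 73]
Op 7: note_on(62): all voices busy, STEAL voice 1 (pitch 86, oldest) -> assign | voices=[87 62 73]

Answer: 2 1 none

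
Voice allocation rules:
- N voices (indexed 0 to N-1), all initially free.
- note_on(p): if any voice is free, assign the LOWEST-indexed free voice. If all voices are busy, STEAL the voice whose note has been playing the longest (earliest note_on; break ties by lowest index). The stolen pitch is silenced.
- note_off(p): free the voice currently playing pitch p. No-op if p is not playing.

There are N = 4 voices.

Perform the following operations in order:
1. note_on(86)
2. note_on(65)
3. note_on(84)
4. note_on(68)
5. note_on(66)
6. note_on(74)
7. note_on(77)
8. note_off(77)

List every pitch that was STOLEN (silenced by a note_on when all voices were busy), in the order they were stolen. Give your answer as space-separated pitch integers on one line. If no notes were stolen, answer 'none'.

Answer: 86 65 84

Derivation:
Op 1: note_on(86): voice 0 is free -> assigned | voices=[86 - - -]
Op 2: note_on(65): voice 1 is free -> assigned | voices=[86 65 - -]
Op 3: note_on(84): voice 2 is free -> assigned | voices=[86 65 84 -]
Op 4: note_on(68): voice 3 is free -> assigned | voices=[86 65 84 68]
Op 5: note_on(66): all voices busy, STEAL voice 0 (pitch 86, oldest) -> assign | voices=[66 65 84 68]
Op 6: note_on(74): all voices busy, STEAL voice 1 (pitch 65, oldest) -> assign | voices=[66 74 84 68]
Op 7: note_on(77): all voices busy, STEAL voice 2 (pitch 84, oldest) -> assign | voices=[66 74 77 68]
Op 8: note_off(77): free voice 2 | voices=[66 74 - 68]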